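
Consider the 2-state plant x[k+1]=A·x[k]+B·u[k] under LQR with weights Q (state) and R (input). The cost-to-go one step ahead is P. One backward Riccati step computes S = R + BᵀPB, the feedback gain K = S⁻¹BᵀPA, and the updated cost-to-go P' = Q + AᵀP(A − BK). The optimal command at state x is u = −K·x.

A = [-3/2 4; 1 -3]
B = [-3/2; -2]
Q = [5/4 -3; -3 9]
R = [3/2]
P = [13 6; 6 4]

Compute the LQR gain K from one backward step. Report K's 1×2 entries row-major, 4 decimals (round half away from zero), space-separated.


0.3656 -0.9063

BᵀP = [-31.5000 -17.0000]
S = R + BᵀPB = [3/2] + [81.2500] = [82.7500]
BᵀPA = [30.2500 -75.0000]
K = S⁻¹·BᵀPA = [0.3656 -0.9063]
A−BK = [-0.9517 2.6405; 1.7311 -4.8127]
AᵀP(A−BK) = [4.1918 -11.5831; -11.5831 32.0242]
P' = Q + AᵀP(A−BK) = [5.4418 -14.5831; -14.5831 41.0242]
tr(P') = 46.4660


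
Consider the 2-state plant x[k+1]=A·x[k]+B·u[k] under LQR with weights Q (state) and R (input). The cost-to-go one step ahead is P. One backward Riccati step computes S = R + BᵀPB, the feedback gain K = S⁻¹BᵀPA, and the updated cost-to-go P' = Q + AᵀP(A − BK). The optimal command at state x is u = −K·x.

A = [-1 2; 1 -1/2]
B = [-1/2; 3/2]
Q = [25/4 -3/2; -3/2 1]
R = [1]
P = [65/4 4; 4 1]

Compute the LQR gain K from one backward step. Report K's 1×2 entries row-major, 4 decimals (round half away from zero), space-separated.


BᵀP = [-2.1250 -0.5000]
S = R + BᵀPB = [1] + [0.3125] = [1.3125]
BᵀPA = [1.6250 -4.0000]
K = S⁻¹·BᵀPA = [1.2381 -3.0476]
A−BK = [-0.3810 0.4762; -0.8571 4.0714]
AᵀP(A−BK) = [7.2381 -18.0476; -18.0476 45.0595]
P' = Q + AᵀP(A−BK) = [13.4881 -19.5476; -19.5476 46.0595]
tr(P') = 59.5476

1.2381 -3.0476


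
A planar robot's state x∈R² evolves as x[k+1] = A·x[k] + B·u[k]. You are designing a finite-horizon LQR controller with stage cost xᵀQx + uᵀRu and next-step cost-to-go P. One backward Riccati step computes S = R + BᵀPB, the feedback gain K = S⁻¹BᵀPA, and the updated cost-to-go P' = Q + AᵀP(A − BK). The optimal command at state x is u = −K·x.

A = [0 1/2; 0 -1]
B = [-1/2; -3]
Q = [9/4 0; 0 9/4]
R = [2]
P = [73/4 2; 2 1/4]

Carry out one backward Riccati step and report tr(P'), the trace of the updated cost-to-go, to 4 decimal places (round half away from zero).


BᵀP = [-15.1250 -1.7500]
S = R + BᵀPB = [2] + [12.8125] = [14.8125]
BᵀPA = [0.0000 -5.8125]
K = S⁻¹·BᵀPA = [0.0000 -0.3924]
A−BK = [0.0000 0.3038; 0.0000 -2.1772]
AᵀP(A−BK) = [0.0000 0.0000; 0.0000 0.5316]
P' = Q + AᵀP(A−BK) = [2.2500 0.0000; 0.0000 2.7816]
tr(P') = 5.0316

5.0316


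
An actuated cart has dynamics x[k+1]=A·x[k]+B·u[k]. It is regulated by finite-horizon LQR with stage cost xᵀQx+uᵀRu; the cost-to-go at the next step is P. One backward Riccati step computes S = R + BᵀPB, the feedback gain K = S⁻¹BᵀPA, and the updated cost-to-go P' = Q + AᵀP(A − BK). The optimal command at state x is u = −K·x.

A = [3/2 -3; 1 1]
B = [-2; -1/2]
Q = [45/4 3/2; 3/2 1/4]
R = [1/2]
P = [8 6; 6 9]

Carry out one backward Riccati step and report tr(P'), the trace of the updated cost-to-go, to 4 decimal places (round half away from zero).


23.0989

BᵀP = [-19.0000 -16.5000]
S = R + BᵀPB = [1/2] + [46.2500] = [46.7500]
BᵀPA = [-45.0000 40.5000]
K = S⁻¹·BᵀPA = [-0.9626 0.8663]
A−BK = [-0.4251 -1.2674; 0.5187 1.4332]
AᵀP(A−BK) = [1.6845 2.9840; 2.9840 9.9144]
P' = Q + AᵀP(A−BK) = [12.9345 4.4840; 4.4840 10.1644]
tr(P') = 23.0989


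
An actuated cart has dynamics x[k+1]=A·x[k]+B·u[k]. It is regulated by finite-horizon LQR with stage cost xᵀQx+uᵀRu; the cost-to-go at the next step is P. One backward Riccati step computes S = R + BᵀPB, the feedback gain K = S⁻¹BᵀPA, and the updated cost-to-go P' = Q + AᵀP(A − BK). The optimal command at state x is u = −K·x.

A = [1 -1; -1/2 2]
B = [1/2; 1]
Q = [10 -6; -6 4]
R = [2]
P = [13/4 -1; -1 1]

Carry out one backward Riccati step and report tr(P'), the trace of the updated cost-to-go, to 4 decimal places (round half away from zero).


29.6500

BᵀP = [0.6250 0.5000]
S = R + BᵀPB = [2] + [0.8125] = [2.8125]
BᵀPA = [0.3750 0.3750]
K = S⁻¹·BᵀPA = [0.1333 0.1333]
A−BK = [0.9333 -1.0667; -0.6333 1.8667]
AᵀP(A−BK) = [4.4500 -6.8000; -6.8000 11.2000]
P' = Q + AᵀP(A−BK) = [14.4500 -12.8000; -12.8000 15.2000]
tr(P') = 29.6500


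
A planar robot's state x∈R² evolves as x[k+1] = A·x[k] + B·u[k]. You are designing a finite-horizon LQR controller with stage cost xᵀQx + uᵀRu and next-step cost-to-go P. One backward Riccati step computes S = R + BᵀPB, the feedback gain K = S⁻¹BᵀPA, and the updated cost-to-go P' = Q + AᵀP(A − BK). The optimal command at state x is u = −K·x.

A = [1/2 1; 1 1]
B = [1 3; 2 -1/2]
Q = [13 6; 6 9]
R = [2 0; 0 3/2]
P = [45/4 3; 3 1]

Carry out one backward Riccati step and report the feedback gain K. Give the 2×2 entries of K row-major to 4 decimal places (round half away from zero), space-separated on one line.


BᵀP = [17.2500 5.0000; 32.2500 8.5000]
S = R + BᵀPB = [2 0; 0 3/2] + [27.2500 49.2500; 49.2500 92.5000] = [29.2500 49.2500; 49.2500 94.0000]
BᵀPA = [13.6250 22.2500; 24.6250 40.7500]
K = S⁻¹·BᵀPA = [0.2098 0.2610; 0.1520 0.2967]
A−BK = [-0.1659 -0.1513; 0.6564 0.6263]
AᵀP(A−BK) = [0.2098 0.2610; 0.2610 0.3496]
P' = Q + AᵀP(A−BK) = [13.2098 6.2610; 6.2610 9.3496]
tr(P') = 22.5594

0.2098 0.2610 0.1520 0.2967


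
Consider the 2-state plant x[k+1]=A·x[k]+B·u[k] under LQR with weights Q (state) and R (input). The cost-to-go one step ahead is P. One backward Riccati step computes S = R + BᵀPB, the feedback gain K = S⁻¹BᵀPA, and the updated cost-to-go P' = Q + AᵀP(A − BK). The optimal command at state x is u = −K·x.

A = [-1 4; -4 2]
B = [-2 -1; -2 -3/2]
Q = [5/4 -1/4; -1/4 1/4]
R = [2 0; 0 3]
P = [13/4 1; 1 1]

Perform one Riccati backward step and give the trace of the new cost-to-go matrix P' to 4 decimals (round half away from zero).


BᵀP = [-8.5000 -4.0000; -4.7500 -2.5000]
S = R + BᵀPB = [2 0; 0 3] + [25.0000 14.5000; 14.5000 8.5000] = [27.0000 14.5000; 14.5000 11.5000]
BᵀPA = [24.5000 -42.0000; 14.7500 -24.0000]
K = S⁻¹·BᵀPA = [0.6771 -1.3466; 0.4289 -0.3890]
A−BK = [0.7830 0.9177; -2.0025 -1.2768]
AᵀP(A−BK) = [4.3354 -0.2693; -0.2693 6.1047]
P' = Q + AᵀP(A−BK) = [5.5854 -0.5193; -0.5193 6.3547]
tr(P') = 11.9401

11.9401


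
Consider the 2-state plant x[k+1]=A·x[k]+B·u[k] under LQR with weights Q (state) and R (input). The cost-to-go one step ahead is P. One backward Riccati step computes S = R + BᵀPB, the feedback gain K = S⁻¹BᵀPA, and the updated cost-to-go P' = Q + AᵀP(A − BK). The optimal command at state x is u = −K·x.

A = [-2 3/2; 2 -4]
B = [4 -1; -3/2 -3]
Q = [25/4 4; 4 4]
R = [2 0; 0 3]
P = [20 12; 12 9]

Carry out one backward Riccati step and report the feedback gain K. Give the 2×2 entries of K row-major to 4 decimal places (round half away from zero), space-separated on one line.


-0.5403 0.5327 -0.3149 0.9100

BᵀP = [62.0000 34.5000; -56.0000 -39.0000]
S = R + BᵀPB = [2 0; 0 3] + [196.2500 -165.5000; -165.5000 173.0000] = [198.2500 -165.5000; -165.5000 176.0000]
BᵀPA = [-55.0000 -45.0000; 34.0000 72.0000]
K = S⁻¹·BᵀPA = [-0.5403 0.5327; -0.3149 0.9100]
A−BK = [-0.1538 0.2793; 0.2450 -0.4710]
AᵀP(A−BK) = [0.9902 -1.6424; -1.6424 3.4513]
P' = Q + AᵀP(A−BK) = [7.2402 2.3576; 2.3576 7.4513]
tr(P') = 14.6915


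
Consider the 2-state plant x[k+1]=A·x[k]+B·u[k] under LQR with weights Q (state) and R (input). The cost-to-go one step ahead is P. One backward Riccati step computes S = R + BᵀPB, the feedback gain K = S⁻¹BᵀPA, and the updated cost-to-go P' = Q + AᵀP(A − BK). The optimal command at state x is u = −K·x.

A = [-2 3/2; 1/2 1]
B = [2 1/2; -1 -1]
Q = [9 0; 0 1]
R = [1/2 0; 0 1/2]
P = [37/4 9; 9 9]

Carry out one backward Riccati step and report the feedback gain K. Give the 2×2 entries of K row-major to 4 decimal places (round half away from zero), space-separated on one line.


-1.1471 1.6022 0.5777 -1.5123

BᵀP = [9.5000 9.0000; -4.3750 -4.5000]
S = R + BᵀPB = [1/2 0; 0 1/2] + [10.0000 -4.2500; -4.2500 2.3125] = [10.5000 -4.2500; -4.2500 2.8125]
BᵀPA = [-14.5000 23.2500; 6.5000 -11.0625]
K = S⁻¹·BᵀPA = [-1.1471 1.6022; 0.5777 -1.5123]
A−BK = [0.0054 -0.9482; -0.0695 1.0899]
AᵀP(A−BK) = [0.8617 -1.4387; -1.4387 2.8324]
P' = Q + AᵀP(A−BK) = [9.8617 -1.4387; -1.4387 3.8324]
tr(P') = 13.6941


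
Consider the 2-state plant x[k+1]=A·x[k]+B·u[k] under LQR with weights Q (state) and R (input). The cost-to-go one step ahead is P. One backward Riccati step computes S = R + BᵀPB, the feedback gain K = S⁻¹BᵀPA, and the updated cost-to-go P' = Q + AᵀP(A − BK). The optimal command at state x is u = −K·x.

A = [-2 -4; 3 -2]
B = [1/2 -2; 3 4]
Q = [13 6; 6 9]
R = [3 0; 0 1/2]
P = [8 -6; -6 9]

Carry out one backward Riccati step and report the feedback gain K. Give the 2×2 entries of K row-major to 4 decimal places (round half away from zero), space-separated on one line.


BᵀP = [-14.0000 24.0000; -40.0000 48.0000]
S = R + BᵀPB = [3 0; 0 1/2] + [65.0000 124.0000; 124.0000 272.0000] = [68.0000 124.0000; 124.0000 272.5000]
BᵀPA = [100.0000 8.0000; 224.0000 64.0000]
K = S⁻¹·BᵀPA = [-0.1668 -1.8250; 0.8979 1.0653]
A−BK = [-0.1208 -0.9569; -0.0913 -0.7863]
AᵀP(A−BK) = [0.5460 1.8681; 1.8681 14.4198]
P' = Q + AᵀP(A−BK) = [13.5460 7.8681; 7.8681 23.4198]
tr(P') = 36.9658

-0.1668 -1.8250 0.8979 1.0653


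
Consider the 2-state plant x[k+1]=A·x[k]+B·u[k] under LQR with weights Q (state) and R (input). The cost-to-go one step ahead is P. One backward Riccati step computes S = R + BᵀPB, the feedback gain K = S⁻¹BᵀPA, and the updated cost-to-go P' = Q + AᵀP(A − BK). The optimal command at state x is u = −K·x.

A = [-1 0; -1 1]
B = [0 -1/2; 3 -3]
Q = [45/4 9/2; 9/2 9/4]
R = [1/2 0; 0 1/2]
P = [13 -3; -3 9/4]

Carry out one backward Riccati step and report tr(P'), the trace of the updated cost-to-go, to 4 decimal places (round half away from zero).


BᵀP = [-9.0000 6.7500; 2.5000 -5.2500]
S = R + BᵀPB = [1/2 0; 0 1/2] + [20.2500 -15.7500; -15.7500 14.5000] = [20.7500 -15.7500; -15.7500 15.0000]
BᵀPA = [2.2500 6.7500; 2.7500 -5.2500]
K = S⁻¹·BᵀPA = [1.2196 0.2938; 1.4639 -0.0415]
A−BK = [-0.2681 -0.0208; -0.2671 -0.0059]
AᵀP(A−BK) = [2.4802 0.2033; 0.2033 0.0490]
P' = Q + AᵀP(A−BK) = [13.7302 4.7033; 4.7033 2.2990]
tr(P') = 16.0292

16.0292


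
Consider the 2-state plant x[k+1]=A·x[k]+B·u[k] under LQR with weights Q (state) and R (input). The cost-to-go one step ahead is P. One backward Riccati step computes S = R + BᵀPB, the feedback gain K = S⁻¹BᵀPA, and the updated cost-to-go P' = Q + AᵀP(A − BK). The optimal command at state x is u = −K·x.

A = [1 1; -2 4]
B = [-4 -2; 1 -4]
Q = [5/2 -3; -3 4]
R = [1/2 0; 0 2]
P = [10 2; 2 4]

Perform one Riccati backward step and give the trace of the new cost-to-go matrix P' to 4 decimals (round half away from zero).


8.6518

BᵀP = [-38.0000 -4.0000; -28.0000 -20.0000]
S = R + BᵀPB = [1/2 0; 0 2] + [148.0000 92.0000; 92.0000 136.0000] = [148.5000 92.0000; 92.0000 138.0000]
BᵀPA = [-30.0000 -54.0000; 12.0000 -108.0000]
K = S⁻¹·BᵀPA = [-0.4359 0.2065; 0.3776 -0.9203]
A−BK = [0.0114 -0.0145; -0.0537 0.1124]
AᵀP(A−BK) = [0.3906 -0.7617; -0.7617 1.7612]
P' = Q + AᵀP(A−BK) = [2.8906 -3.7617; -3.7617 5.7612]
tr(P') = 8.6518


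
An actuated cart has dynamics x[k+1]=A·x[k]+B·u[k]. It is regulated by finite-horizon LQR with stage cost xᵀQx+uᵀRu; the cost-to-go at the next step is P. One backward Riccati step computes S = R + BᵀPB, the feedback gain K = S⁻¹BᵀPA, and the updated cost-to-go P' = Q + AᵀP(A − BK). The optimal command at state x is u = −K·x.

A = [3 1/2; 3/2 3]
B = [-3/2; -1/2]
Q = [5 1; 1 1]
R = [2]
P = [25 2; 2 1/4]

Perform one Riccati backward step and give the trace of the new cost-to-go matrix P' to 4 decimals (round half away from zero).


15.1014

BᵀP = [-38.5000 -3.1250]
S = R + BᵀPB = [2] + [59.3125] = [61.3125]
BᵀPA = [-120.1875 -28.6250]
K = S⁻¹·BᵀPA = [-1.9602 -0.4669]
A−BK = [0.0596 -0.2003; 0.5199 2.7666]
AᵀP(A−BK) = [7.9656 2.0130; 2.0130 1.1358]
P' = Q + AᵀP(A−BK) = [12.9656 3.0130; 3.0130 2.1358]
tr(P') = 15.1014


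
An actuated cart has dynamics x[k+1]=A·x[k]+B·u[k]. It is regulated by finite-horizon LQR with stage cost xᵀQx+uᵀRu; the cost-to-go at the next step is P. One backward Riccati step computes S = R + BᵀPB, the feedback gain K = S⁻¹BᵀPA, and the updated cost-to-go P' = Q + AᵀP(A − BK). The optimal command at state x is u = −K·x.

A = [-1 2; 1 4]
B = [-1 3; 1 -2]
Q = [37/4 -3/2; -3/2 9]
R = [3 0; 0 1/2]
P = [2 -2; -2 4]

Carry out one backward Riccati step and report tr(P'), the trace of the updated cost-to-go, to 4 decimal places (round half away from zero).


35.7622

BᵀP = [-4.0000 6.0000; 10.0000 -14.0000]
S = R + BᵀPB = [3 0; 0 1/2] + [10.0000 -24.0000; -24.0000 58.0000] = [13.0000 -24.0000; -24.0000 58.5000]
BᵀPA = [10.0000 16.0000; -24.0000 -36.0000]
K = S⁻¹·BᵀPA = [0.0488 0.3902; -0.3902 -0.4553]
A−BK = [0.2195 3.7561; 0.1707 2.6992]
AᵀP(A−BK) = [0.1463 1.1707; 1.1707 17.3659]
P' = Q + AᵀP(A−BK) = [9.3963 -0.3293; -0.3293 26.3659]
tr(P') = 35.7622


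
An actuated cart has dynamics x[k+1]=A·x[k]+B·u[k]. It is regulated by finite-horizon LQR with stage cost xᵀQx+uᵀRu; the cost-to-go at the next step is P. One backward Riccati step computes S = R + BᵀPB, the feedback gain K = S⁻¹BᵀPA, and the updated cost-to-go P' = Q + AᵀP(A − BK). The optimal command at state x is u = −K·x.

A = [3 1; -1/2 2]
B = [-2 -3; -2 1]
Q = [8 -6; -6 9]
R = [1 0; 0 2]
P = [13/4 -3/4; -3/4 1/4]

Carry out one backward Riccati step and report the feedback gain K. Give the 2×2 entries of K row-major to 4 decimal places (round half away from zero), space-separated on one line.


-0.5000 -0.2941 -0.6875 -0.0221

BᵀP = [-5.0000 1.0000; -10.5000 2.5000]
S = R + BᵀPB = [1 0; 0 2] + [8.0000 16.0000; 16.0000 34.0000] = [9.0000 16.0000; 16.0000 36.0000]
BᵀPA = [-15.5000 -3.0000; -32.7500 -5.5000]
K = S⁻¹·BᵀPA = [-0.5000 -0.2941; -0.6875 -0.0221]
A−BK = [-0.0625 0.3456; -0.8125 1.4338]
AᵀP(A−BK) = [1.2969 0.0938; 0.0938 0.2463]
P' = Q + AᵀP(A−BK) = [9.2969 -5.9063; -5.9063 9.2463]
tr(P') = 18.5432


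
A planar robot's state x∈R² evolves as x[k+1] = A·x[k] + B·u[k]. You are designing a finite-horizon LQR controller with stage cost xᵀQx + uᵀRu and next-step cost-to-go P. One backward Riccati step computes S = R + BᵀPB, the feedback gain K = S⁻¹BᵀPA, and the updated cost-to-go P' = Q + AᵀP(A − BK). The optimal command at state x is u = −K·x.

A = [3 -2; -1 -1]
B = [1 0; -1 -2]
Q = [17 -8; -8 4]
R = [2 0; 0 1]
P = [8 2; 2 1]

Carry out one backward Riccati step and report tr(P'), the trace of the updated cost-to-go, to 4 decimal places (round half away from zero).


BᵀP = [6.0000 1.0000; -4.0000 -2.0000]
S = R + BᵀPB = [2 0; 0 1] + [5.0000 -2.0000; -2.0000 4.0000] = [7.0000 -2.0000; -2.0000 5.0000]
BᵀPA = [17.0000 -13.0000; -10.0000 10.0000]
K = S⁻¹·BᵀPA = [2.0968 -1.4516; -1.1613 1.4194]
A−BK = [0.9032 -0.5484; -1.2258 0.3871]
AᵀP(A−BK) = [13.7419 -10.1290; -10.1290 7.9355]
P' = Q + AᵀP(A−BK) = [30.7419 -18.1290; -18.1290 11.9355]
tr(P') = 42.6774

42.6774


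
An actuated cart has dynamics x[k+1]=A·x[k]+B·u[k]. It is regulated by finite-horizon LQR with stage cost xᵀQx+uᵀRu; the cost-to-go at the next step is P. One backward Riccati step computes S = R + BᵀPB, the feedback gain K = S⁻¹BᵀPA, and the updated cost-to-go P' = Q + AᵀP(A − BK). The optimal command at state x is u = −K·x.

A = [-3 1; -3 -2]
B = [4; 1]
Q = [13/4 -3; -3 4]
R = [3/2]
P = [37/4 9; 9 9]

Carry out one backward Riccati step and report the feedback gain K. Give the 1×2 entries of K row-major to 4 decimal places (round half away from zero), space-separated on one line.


-1.1844 -0.1909

BᵀP = [46.0000 45.0000]
S = R + BᵀPB = [3/2] + [229.0000] = [230.5000]
BᵀPA = [-273.0000 -44.0000]
K = S⁻¹·BᵀPA = [-1.1844 -0.1909]
A−BK = [1.7375 1.7636; -1.8156 -1.8091]
AᵀP(A−BK) = [2.9138 1.1372; 1.1372 0.8509]
P' = Q + AᵀP(A−BK) = [6.1638 -1.8628; -1.8628 4.8509]
tr(P') = 11.0146


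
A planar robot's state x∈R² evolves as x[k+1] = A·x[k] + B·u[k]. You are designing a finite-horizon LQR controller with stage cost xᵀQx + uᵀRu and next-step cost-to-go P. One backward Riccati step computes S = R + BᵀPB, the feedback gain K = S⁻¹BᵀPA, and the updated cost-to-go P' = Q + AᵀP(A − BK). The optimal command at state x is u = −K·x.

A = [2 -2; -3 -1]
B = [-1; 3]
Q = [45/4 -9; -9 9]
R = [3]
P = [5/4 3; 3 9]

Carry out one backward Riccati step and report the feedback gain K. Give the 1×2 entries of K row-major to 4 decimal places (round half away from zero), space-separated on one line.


BᵀP = [7.7500 24.0000]
S = R + BᵀPB = [3] + [64.2500] = [67.2500]
BᵀPA = [-56.5000 -39.5000]
K = S⁻¹·BᵀPA = [-0.8401 -0.5874]
A−BK = [1.1599 -2.5874; -0.4796 0.7621]
AᵀP(A−BK) = [2.5316 0.8141; 0.8141 2.7993]
P' = Q + AᵀP(A−BK) = [13.7816 -8.1859; -8.1859 11.7993]
tr(P') = 25.5809

-0.8401 -0.5874


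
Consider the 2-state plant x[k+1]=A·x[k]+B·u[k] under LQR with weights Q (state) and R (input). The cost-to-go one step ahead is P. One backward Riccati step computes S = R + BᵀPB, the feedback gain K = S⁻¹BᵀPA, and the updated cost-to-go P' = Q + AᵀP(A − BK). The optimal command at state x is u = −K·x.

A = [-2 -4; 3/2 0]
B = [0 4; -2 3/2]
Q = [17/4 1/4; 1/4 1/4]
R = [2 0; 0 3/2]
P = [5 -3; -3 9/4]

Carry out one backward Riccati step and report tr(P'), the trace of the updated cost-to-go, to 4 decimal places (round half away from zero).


BᵀP = [6.0000 -4.5000; 15.5000 -8.6250]
S = R + BᵀPB = [2 0; 0 3/2] + [9.0000 17.2500; 17.2500 49.0625] = [11.0000 17.2500; 17.2500 50.5625]
BᵀPA = [-18.7500 -24.0000; -43.9375 -62.0000]
K = S⁻¹·BᵀPA = [-0.7351 -0.5568; -0.6182 -1.0362]
A−BK = [0.4727 0.1450; 0.9570 0.4408]
AᵀP(A−BK) = [2.1177 2.0300; 2.0300 2.3896]
P' = Q + AᵀP(A−BK) = [6.3677 2.2800; 2.2800 2.6396]
tr(P') = 9.0072

9.0072


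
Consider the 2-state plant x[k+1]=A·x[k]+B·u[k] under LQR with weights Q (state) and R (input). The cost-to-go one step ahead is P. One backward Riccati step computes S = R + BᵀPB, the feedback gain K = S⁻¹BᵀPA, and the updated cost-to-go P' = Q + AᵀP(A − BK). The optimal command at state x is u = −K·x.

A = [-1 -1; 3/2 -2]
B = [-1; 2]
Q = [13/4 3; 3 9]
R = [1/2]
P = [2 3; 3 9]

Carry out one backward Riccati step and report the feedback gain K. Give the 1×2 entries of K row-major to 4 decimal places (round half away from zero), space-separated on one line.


BᵀP = [4.0000 15.0000]
S = R + BᵀPB = [1/2] + [26.0000] = [26.5000]
BᵀPA = [18.5000 -34.0000]
K = S⁻¹·BᵀPA = [0.6981 -1.2830]
A−BK = [-0.3019 -2.2830; 0.1038 0.5660]
AᵀP(A−BK) = [0.3349 0.2358; 0.2358 6.3774]
P' = Q + AᵀP(A−BK) = [3.5849 3.2358; 3.2358 15.3774]
tr(P') = 18.9623

0.6981 -1.2830


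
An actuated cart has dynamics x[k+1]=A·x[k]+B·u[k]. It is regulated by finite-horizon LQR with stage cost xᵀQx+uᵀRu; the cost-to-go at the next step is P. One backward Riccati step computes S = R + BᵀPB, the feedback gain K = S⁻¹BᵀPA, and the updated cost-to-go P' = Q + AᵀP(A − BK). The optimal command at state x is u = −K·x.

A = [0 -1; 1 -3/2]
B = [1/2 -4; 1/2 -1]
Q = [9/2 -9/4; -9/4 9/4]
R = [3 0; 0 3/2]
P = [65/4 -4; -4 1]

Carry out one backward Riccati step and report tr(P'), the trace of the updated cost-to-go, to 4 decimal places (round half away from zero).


BᵀP = [6.1250 -1.5000; -61.0000 15.0000]
S = R + BᵀPB = [3 0; 0 3/2] + [2.3125 -23.0000; -23.0000 229.0000] = [5.3125 -23.0000; -23.0000 230.5000]
BᵀPA = [-1.5000 -3.8750; 15.0000 38.5000]
K = S⁻¹·BᵀPA = [-0.0011 -0.0111; 0.0650 0.1659]
A−BK = [0.2604 -0.3308; 1.0655 -1.3285]
AᵀP(A−BK) = [0.0239 -0.0055; -0.0055 0.0690]
P' = Q + AᵀP(A−BK) = [4.5239 -2.2555; -2.2555 2.3190]
tr(P') = 6.8429

6.8429


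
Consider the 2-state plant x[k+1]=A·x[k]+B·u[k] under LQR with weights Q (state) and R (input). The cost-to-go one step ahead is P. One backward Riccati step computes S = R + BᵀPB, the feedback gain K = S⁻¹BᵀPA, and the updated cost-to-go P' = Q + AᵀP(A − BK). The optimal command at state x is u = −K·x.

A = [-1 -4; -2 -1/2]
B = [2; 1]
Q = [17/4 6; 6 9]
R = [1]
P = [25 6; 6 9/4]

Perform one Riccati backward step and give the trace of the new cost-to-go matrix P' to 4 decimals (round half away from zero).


19.9067

BᵀP = [56.0000 14.2500]
S = R + BᵀPB = [1] + [126.2500] = [127.2500]
BᵀPA = [-84.5000 -231.1250]
K = S⁻¹·BᵀPA = [-0.6640 -1.8163]
A−BK = [0.3281 -0.3674; -1.3360 1.3163]
AᵀP(A−BK) = [1.8880 -0.2279; -0.2279 4.7687]
P' = Q + AᵀP(A−BK) = [6.1380 5.7721; 5.7721 13.7687]
tr(P') = 19.9067


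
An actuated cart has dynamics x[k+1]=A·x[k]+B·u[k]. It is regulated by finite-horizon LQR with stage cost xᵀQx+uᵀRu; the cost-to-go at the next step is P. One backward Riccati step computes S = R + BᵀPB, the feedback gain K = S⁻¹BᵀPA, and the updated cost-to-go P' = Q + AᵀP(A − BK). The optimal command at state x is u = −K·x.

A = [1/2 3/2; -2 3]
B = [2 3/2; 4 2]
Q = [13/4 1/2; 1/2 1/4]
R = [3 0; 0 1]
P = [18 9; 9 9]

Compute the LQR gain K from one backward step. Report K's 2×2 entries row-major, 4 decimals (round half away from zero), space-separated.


-0.6676 0.4757 0.7886 0.4506

BᵀP = [72.0000 54.0000; 45.0000 31.5000]
S = R + BᵀPB = [3 0; 0 1] + [360.0000 216.0000; 216.0000 130.5000] = [363.0000 216.0000; 216.0000 131.5000]
BᵀPA = [-72.0000 270.0000; -40.5000 162.0000]
K = S⁻¹·BᵀPA = [-0.6676 0.4757; 0.7886 0.4506]
A−BK = [0.6523 -0.1273; -0.9068 0.1961]
AᵀP(A−BK) = [6.3713 -1.5021; -1.5021 1.0702]
P' = Q + AᵀP(A−BK) = [9.6213 -1.0021; -1.0021 1.3202]
tr(P') = 10.9416


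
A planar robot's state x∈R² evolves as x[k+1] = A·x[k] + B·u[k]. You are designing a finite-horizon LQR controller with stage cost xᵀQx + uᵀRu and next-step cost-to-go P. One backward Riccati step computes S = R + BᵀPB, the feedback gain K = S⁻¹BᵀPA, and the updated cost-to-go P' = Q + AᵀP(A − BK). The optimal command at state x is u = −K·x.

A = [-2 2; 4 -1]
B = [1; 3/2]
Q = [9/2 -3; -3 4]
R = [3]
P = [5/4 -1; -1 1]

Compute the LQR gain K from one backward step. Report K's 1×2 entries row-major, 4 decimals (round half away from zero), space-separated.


BᵀP = [-0.2500 0.5000]
S = R + BᵀPB = [3] + [0.5000] = [3.5000]
BᵀPA = [2.5000 -1.0000]
K = S⁻¹·BᵀPA = [0.7143 -0.2857]
A−BK = [-2.7143 2.2857; 2.9286 -0.5714]
AᵀP(A−BK) = [35.2143 -18.2857; -18.2857 9.7143]
P' = Q + AᵀP(A−BK) = [39.7143 -21.2857; -21.2857 13.7143]
tr(P') = 53.4286

0.7143 -0.2857


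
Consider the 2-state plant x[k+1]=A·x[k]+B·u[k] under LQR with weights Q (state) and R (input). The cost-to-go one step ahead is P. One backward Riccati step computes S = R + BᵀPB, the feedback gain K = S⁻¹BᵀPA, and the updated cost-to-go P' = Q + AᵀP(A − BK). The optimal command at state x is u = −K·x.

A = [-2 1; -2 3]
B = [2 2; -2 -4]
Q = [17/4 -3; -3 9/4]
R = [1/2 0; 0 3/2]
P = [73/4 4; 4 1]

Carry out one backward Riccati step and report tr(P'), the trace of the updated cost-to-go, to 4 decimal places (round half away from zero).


BᵀP = [28.5000 6.0000; 20.5000 4.0000]
S = R + BᵀPB = [1/2 0; 0 3/2] + [45.0000 33.0000; 33.0000 25.0000] = [45.5000 33.0000; 33.0000 26.5000]
BᵀPA = [-69.0000 46.5000; -49.0000 32.5000]
K = S⁻¹·BᵀPA = [-1.8116 1.3683; 0.4069 -0.4775]
A−BK = [0.8094 -0.7816; -3.9957 3.8266]
AᵀP(A−BK) = [3.9379 -3.4850; -3.4850 3.1429]
P' = Q + AᵀP(A−BK) = [8.1879 -6.4850; -6.4850 5.3929]
tr(P') = 13.5808

13.5808


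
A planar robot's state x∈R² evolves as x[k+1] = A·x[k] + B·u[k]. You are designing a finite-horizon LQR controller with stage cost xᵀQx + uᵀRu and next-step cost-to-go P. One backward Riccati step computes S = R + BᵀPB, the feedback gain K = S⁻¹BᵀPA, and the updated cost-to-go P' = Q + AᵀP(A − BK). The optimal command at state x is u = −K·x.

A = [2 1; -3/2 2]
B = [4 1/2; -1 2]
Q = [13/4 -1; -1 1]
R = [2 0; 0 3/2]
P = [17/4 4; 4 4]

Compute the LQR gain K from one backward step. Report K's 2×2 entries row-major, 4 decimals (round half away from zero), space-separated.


0.2825 0.3452 -0.1268 0.7377

BᵀP = [13.0000 12.0000; 10.1250 10.0000]
S = R + BᵀPB = [2 0; 0 3/2] + [40.0000 30.5000; 30.5000 25.0625] = [42.0000 30.5000; 30.5000 26.5625]
BᵀPA = [8.0000 37.0000; 5.2500 30.1250]
K = S⁻¹·BᵀPA = [0.2825 0.3452; -0.1268 0.7377]
A−BK = [0.9332 -0.7498; -0.9639 0.8699]
AᵀP(A−BK) = [0.4053 -0.1349; -0.1349 1.2529]
P' = Q + AᵀP(A−BK) = [3.6553 -1.1349; -1.1349 2.2529]
tr(P') = 5.9081


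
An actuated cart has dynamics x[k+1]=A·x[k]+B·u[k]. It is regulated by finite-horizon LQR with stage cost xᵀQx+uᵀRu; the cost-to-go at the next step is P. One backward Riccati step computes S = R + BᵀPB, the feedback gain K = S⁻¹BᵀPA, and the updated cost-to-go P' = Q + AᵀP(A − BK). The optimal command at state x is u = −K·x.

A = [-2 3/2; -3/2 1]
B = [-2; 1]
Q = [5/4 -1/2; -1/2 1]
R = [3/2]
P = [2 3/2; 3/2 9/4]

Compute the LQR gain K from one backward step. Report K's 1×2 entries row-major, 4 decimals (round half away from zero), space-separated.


1.0652 -0.7826

BᵀP = [-2.5000 -0.7500]
S = R + BᵀPB = [3/2] + [4.2500] = [5.7500]
BᵀPA = [6.1250 -4.5000]
K = S⁻¹·BᵀPA = [1.0652 -0.7826]
A−BK = [0.1304 -0.0652; -2.5652 1.7826]
AᵀP(A−BK) = [15.5380 -10.9565; -10.9565 7.7283]
P' = Q + AᵀP(A−BK) = [16.7880 -11.4565; -11.4565 8.7283]
tr(P') = 25.5163


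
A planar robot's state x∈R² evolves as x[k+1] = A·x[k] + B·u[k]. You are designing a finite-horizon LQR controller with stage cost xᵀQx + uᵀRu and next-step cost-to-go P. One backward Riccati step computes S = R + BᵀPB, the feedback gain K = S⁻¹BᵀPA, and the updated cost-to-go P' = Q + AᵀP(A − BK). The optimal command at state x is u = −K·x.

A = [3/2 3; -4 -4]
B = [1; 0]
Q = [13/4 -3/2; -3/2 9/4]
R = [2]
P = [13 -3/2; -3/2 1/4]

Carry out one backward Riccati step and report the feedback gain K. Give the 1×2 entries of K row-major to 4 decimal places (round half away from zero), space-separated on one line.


BᵀP = [13.0000 -1.5000]
S = R + BᵀPB = [2] + [13.0000] = [15.0000]
BᵀPA = [25.5000 45.0000]
K = S⁻¹·BᵀPA = [1.7000 3.0000]
A−BK = [-0.2000 0.0000; -4.0000 -4.0000]
AᵀP(A−BK) = [7.9000 13.0000; 13.0000 22.0000]
P' = Q + AᵀP(A−BK) = [11.1500 11.5000; 11.5000 24.2500]
tr(P') = 35.4000

1.7000 3.0000


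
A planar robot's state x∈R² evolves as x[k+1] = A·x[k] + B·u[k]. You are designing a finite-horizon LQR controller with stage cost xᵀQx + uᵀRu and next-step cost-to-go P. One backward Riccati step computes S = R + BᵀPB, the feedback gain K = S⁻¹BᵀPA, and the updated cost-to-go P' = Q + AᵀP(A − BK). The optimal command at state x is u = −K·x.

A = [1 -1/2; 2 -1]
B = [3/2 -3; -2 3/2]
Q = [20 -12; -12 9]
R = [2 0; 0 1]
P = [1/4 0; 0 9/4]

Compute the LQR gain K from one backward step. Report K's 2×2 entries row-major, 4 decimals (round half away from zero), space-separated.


BᵀP = [0.3750 -4.5000; -0.7500 3.3750]
S = R + BᵀPB = [2 0; 0 1] + [9.5625 -7.8750; -7.8750 7.3125] = [11.5625 -7.8750; -7.8750 8.3125]
BᵀPA = [-8.6250 4.3125; 6.0000 -3.0000]
K = S⁻¹·BᵀPA = [-0.7169 0.3585; 0.0426 -0.0213]
A−BK = [2.2032 -1.1016; 0.5022 -0.2511]
AᵀP(A−BK) = [2.8109 -1.4054; -1.4054 0.7027]
P' = Q + AᵀP(A−BK) = [22.8109 -13.4054; -13.4054 9.7027]
tr(P') = 32.5136

-0.7169 0.3585 0.0426 -0.0213


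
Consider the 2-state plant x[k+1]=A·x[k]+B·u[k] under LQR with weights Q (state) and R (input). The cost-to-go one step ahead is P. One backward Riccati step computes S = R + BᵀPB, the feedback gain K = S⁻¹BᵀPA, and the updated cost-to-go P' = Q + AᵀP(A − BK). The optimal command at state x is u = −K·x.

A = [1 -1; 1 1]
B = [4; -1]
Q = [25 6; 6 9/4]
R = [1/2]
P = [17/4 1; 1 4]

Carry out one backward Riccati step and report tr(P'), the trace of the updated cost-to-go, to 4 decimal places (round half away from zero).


BᵀP = [16.0000 0.0000]
S = R + BᵀPB = [1/2] + [64.0000] = [64.5000]
BᵀPA = [16.0000 -16.0000]
K = S⁻¹·BᵀPA = [0.2481 -0.2481]
A−BK = [0.0078 -0.0078; 1.2481 0.7519]
AᵀP(A−BK) = [6.2810 3.7190; 3.7190 2.2810]
P' = Q + AᵀP(A−BK) = [31.2810 9.7190; 9.7190 4.5310]
tr(P') = 35.8120

35.8120


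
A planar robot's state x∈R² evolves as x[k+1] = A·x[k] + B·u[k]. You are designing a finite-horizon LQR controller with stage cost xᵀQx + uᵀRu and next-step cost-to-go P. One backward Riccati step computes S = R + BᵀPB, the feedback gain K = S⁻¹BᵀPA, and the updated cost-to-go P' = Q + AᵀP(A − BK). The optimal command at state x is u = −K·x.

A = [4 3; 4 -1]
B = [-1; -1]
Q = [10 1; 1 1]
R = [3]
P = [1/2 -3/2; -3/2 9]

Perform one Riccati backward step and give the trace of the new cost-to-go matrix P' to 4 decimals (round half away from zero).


BᵀP = [1.0000 -7.5000]
S = R + BᵀPB = [3] + [6.5000] = [9.5000]
BᵀPA = [-26.0000 10.5000]
K = S⁻¹·BᵀPA = [-2.7368 1.1053]
A−BK = [1.2632 4.1053; 1.2632 0.1053]
AᵀP(A−BK) = [32.8421 -13.2632; -13.2632 10.8947]
P' = Q + AᵀP(A−BK) = [42.8421 -12.2632; -12.2632 11.8947]
tr(P') = 54.7368

54.7368


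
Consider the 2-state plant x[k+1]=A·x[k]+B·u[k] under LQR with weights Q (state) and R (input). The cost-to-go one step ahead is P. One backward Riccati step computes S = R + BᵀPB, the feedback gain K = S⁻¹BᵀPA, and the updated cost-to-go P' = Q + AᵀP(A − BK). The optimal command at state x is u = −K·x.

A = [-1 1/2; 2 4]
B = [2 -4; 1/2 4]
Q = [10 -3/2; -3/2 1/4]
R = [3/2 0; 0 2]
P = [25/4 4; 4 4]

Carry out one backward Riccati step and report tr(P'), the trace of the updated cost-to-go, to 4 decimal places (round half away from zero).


BᵀP = [14.5000 10.0000; -9.0000 0.0000]
S = R + BᵀPB = [3/2 0; 0 2] + [34.0000 -18.0000; -18.0000 36.0000] = [35.5000 -18.0000; -18.0000 38.0000]
BᵀPA = [5.5000 47.2500; 9.0000 -4.5000]
K = S⁻¹·BᵀPA = [0.3620 1.6727; 0.4083 0.6739]
A−BK = [-0.0907 -0.1498; 0.1859 0.4680]
AᵀP(A−BK) = [0.5846 1.6101; 1.6101 5.5608]
P' = Q + AᵀP(A−BK) = [10.5846 0.1101; 0.1101 5.8108]
tr(P') = 16.3954

16.3954


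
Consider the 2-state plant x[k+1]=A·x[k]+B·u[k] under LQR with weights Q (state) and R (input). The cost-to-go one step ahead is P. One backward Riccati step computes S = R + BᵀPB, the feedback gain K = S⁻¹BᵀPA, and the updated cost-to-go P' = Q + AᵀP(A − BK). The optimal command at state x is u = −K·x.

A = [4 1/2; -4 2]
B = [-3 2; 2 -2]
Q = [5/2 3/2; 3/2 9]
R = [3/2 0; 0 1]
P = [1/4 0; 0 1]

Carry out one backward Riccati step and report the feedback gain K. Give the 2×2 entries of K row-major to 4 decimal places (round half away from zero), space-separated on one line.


BᵀP = [-0.7500 2.0000; 0.5000 -2.0000]
S = R + BᵀPB = [3/2 0; 0 1] + [6.2500 -5.5000; -5.5000 5.0000] = [7.7500 -5.5000; -5.5000 6.0000]
BᵀPA = [-11.0000 3.6250; 10.0000 -3.7500]
K = S⁻¹·BᵀPA = [-0.6769 0.0692; 1.0462 -0.5615]
A−BK = [-0.1231 1.8308; -0.5538 0.7385]
AᵀP(A−BK) = [2.0923 -1.1231; -1.1231 1.7058]
P' = Q + AᵀP(A−BK) = [4.5923 0.3769; 0.3769 10.7058]
tr(P') = 15.2981

-0.6769 0.0692 1.0462 -0.5615


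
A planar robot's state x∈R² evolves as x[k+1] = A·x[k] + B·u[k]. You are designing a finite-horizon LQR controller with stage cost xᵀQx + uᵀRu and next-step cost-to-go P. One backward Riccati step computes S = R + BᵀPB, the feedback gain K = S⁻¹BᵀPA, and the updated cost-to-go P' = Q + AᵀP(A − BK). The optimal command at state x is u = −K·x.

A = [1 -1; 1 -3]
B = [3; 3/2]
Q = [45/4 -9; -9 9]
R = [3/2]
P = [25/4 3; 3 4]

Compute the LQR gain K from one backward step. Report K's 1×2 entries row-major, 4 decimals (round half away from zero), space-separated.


0.4080 -0.7280

BᵀP = [23.2500 15.0000]
S = R + BᵀPB = [3/2] + [92.2500] = [93.7500]
BᵀPA = [38.2500 -68.2500]
K = S⁻¹·BᵀPA = [0.4080 -0.7280]
A−BK = [-0.2240 1.1840; 0.3880 -1.9080]
AᵀP(A−BK) = [0.6440 -2.4040; -2.4040 10.5640]
P' = Q + AᵀP(A−BK) = [11.8940 -11.4040; -11.4040 19.5640]
tr(P') = 31.4580


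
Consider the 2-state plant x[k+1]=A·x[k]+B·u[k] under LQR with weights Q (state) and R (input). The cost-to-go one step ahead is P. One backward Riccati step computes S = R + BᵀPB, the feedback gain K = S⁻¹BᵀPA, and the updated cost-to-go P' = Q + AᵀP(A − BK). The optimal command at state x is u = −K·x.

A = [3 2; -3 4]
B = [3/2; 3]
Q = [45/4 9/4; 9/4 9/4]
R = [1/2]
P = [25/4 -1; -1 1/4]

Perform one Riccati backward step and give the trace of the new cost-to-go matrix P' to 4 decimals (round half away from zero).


32.3500

BᵀP = [6.3750 -0.7500]
S = R + BᵀPB = [1/2] + [7.3125] = [7.8125]
BᵀPA = [21.3750 9.7500]
K = S⁻¹·BᵀPA = [2.7360 1.2480]
A−BK = [-1.1040 0.1280; -11.2080 0.2560]
AᵀP(A−BK) = [18.0180 1.8240; 1.8240 0.8320]
P' = Q + AᵀP(A−BK) = [29.2680 4.0740; 4.0740 3.0820]
tr(P') = 32.3500


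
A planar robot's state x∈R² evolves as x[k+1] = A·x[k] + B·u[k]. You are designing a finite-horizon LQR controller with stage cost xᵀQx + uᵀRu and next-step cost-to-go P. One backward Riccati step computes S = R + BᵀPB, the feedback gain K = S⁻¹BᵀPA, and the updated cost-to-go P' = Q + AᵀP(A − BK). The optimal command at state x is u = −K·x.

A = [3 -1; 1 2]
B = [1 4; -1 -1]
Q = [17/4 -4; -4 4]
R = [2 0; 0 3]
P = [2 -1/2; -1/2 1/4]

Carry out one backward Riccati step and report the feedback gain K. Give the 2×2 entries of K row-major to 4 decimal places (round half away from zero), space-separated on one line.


BᵀP = [2.5000 -0.7500; 8.5000 -2.2500]
S = R + BᵀPB = [2 0; 0 3] + [3.2500 10.7500; 10.7500 36.2500] = [5.2500 10.7500; 10.7500 39.2500]
BᵀPA = [6.7500 -4.0000; 23.2500 -13.0000]
K = S⁻¹·BᵀPA = [0.1657 -0.1906; 0.5470 -0.2790]
A−BK = [0.6464 0.3066; 1.7127 1.5304]
AᵀP(A−BK) = [1.4144 -0.2265; -0.2265 0.6105]
P' = Q + AᵀP(A−BK) = [5.6644 -4.2265; -4.2265 4.6105]
tr(P') = 10.2749

0.1657 -0.1906 0.5470 -0.2790


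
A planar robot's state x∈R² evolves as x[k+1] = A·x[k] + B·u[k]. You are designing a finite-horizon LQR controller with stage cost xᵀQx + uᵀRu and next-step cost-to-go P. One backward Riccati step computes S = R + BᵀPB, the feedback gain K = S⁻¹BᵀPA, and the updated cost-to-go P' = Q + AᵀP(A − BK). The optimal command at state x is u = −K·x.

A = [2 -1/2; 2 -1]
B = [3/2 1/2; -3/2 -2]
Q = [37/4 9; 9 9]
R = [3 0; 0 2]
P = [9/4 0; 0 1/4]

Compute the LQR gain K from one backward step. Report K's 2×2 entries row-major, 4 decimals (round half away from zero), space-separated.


BᵀP = [3.3750 -0.3750; 1.1250 -0.5000]
S = R + BᵀPB = [3 0; 0 2] + [5.6250 2.4375; 2.4375 1.5625] = [8.6250 2.4375; 2.4375 3.5625]
BᵀPA = [6.0000 -1.3125; 1.2500 -0.0625]
K = S⁻¹·BᵀPA = [0.7395 -0.1825; -0.1551 0.1073]
A−BK = [0.9683 -0.2799; 2.7991 -1.0591]
AᵀP(A−BK) = [5.7570 -1.7891; -1.7891 0.5797]
P' = Q + AᵀP(A−BK) = [15.0070 7.2109; 7.2109 9.5797]
tr(P') = 24.5866

0.7395 -0.1825 -0.1551 0.1073


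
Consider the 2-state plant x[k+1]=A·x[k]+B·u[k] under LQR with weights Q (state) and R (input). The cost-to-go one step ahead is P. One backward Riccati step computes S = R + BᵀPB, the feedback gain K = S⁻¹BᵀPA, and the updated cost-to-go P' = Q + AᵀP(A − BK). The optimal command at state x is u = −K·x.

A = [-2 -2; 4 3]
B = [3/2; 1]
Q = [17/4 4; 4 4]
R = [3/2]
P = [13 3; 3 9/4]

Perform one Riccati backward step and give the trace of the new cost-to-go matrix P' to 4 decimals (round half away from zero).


BᵀP = [22.5000 6.7500]
S = R + BᵀPB = [3/2] + [40.5000] = [42.0000]
BᵀPA = [-18.0000 -24.7500]
K = S⁻¹·BᵀPA = [-0.4286 -0.5893]
A−BK = [-1.3571 -1.1161; 4.4286 3.5893]
AᵀP(A−BK) = [32.2857 26.3929; 26.3929 21.6652]
P' = Q + AᵀP(A−BK) = [36.5357 30.3929; 30.3929 25.6652]
tr(P') = 62.2009

62.2009


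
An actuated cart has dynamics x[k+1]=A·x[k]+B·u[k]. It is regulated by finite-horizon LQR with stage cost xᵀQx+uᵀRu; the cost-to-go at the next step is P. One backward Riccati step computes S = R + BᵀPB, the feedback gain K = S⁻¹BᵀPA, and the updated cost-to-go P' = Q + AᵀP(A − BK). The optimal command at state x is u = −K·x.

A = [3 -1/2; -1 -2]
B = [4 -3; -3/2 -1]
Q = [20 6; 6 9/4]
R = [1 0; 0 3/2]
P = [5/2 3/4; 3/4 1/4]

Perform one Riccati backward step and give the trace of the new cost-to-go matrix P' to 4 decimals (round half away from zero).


BᵀP = [8.8750 2.6250; -8.2500 -2.5000]
S = R + BᵀPB = [1 0; 0 3/2] + [31.5625 -29.2500; -29.2500 27.2500] = [32.5625 -29.2500; -29.2500 28.7500]
BᵀPA = [24.0000 -9.6875; -22.2500 9.1250]
K = S⁻¹·BᵀPA = [0.4861 -0.1440; -0.2793 0.1709]
A−BK = [0.2175 0.5887; -0.5501 -2.0452]
AᵀP(A−BK) = [0.3678 -0.1167; -0.1167 0.1706]
P' = Q + AᵀP(A−BK) = [20.3678 5.8833; 5.8833 2.4206]
tr(P') = 22.7885

22.7885


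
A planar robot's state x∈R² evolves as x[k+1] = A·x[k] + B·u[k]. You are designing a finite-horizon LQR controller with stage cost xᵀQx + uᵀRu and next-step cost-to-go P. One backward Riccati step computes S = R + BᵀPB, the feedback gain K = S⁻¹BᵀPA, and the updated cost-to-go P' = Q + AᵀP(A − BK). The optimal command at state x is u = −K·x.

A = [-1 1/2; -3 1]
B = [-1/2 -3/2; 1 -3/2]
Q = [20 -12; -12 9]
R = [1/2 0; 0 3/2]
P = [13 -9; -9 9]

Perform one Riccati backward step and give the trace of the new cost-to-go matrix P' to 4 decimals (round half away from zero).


BᵀP = [-15.5000 13.5000; -6.0000 0.0000]
S = R + BᵀPB = [1/2 0; 0 3/2] + [21.2500 3.0000; 3.0000 9.0000] = [21.7500 3.0000; 3.0000 10.5000]
BᵀPA = [-25.0000 5.7500; 6.0000 -3.0000]
K = S⁻¹·BᵀPA = [-1.2786 0.3162; 0.9368 -0.3761]
A−BK = [-0.2342 0.0940; -0.3162 0.1197]
AᵀP(A−BK) = [2.4137 -0.8376; -0.8376 0.3034]
P' = Q + AᵀP(A−BK) = [22.4137 -12.8376; -12.8376 9.3034]
tr(P') = 31.7171

31.7171


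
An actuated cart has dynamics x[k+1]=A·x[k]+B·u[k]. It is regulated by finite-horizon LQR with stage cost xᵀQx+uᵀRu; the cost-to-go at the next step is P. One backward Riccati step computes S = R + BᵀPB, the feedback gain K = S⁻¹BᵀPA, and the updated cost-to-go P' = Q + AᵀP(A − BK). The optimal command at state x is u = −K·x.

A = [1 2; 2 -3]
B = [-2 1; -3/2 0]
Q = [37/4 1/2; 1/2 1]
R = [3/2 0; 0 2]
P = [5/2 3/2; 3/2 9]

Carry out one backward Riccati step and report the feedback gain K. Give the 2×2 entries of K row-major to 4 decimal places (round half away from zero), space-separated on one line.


BᵀP = [-7.2500 -16.5000; 2.5000 1.5000]
S = R + BᵀPB = [3/2 0; 0 2] + [39.2500 -7.2500; -7.2500 2.5000] = [40.7500 -7.2500; -7.2500 4.5000]
BᵀPA = [-40.2500 35.0000; 5.5000 0.5000]
K = S⁻¹·BᵀPA = [-1.0798 1.2317; -0.5174 2.0956]
A−BK = [-0.6421 2.3679; 0.3803 -1.1524]
AᵀP(A−BK) = [3.8844 -9.4486; -9.4486 28.8419]
P' = Q + AᵀP(A−BK) = [13.1344 -8.9486; -8.9486 29.8419]
tr(P') = 42.9762

-1.0798 1.2317 -0.5174 2.0956


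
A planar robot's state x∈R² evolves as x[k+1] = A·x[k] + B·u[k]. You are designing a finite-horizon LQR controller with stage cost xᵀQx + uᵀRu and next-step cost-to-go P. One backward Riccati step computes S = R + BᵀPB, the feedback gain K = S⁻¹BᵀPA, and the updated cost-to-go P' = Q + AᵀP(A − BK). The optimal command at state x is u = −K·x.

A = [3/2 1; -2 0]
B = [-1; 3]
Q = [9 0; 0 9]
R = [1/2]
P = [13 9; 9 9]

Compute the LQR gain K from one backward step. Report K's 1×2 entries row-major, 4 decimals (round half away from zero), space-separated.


-0.3704 0.3457

BᵀP = [14.0000 18.0000]
S = R + BᵀPB = [1/2] + [40.0000] = [40.5000]
BᵀPA = [-15.0000 14.0000]
K = S⁻¹·BᵀPA = [-0.3704 0.3457]
A−BK = [1.1296 1.3457; -0.8889 -1.0370]
AᵀP(A−BK) = [5.6944 6.6852; 6.6852 8.1605]
P' = Q + AᵀP(A−BK) = [14.6944 6.6852; 6.6852 17.1605]
tr(P') = 31.8549
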